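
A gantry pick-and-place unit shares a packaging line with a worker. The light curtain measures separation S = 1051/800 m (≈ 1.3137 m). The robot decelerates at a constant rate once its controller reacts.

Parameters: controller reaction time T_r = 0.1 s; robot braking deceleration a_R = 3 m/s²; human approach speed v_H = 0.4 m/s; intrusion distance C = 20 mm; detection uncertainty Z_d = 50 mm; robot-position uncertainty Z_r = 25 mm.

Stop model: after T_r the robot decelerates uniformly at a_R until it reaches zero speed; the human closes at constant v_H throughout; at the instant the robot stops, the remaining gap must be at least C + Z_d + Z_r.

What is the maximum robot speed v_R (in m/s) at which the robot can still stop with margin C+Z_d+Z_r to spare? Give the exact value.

collect terms ⇒ (1/6)·v_R² + (7/30)·v_R + (-943/800) = 0
  disc = (7/30)² − 4·(1/6)·(-943/800) = 121/144 ; √disc = 11/12
  v_R = (−(7/30) + 11/12) / (2·(1/6)) = 41/20 m/s
check:
stop time T_s = (41/20)/3 = 0.6833 s
reaction-phase robot travel = 2.0500·0.1000 = 0.2050 m
braking distance = 2.0500²/(2·3.0000) = 0.7004 m
human closes 0.4000·0.7833 = 0.3133 m
margins: 0.0200+0.0500+0.0250 = 0.0950 m
sum ≈ 0.2050+0.7004+0.3133+0.0950 ≈ 1.3137 m = S ✓

v_R_max = 41/20 m/s = 2.0500 m/s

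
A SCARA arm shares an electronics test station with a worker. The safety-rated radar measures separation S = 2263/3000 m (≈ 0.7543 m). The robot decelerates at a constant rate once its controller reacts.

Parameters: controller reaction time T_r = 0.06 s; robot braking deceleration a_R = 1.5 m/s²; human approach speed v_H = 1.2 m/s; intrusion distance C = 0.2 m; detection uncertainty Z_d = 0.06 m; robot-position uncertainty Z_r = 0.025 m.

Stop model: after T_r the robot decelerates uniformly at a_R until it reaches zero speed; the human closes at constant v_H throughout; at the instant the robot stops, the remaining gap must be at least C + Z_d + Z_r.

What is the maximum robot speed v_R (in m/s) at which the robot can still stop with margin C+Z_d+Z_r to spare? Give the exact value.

v_R_max = 2/5 m/s = 0.4000 m/s

at the boundary: (1/3)·v² + (43/50)·v + (-149/375) = 0
  disc = (43/50)² − 4·(1/3)·(-149/375) = 28561/22500 ; √disc = 169/150
  v_R = (−(43/50) + 169/150) / (2·(1/3)) = 2/5 m/s
check:
T_s = v_R/a_R = (2/5)/(3/2) = 0.2667 s
robot in T_r: 0.4000·0.0600 = 0.0240 m
braking distance = 0.4000²/(2·1.5000) = 0.0533 m
human over T_r+T_s: 1.2000·(0.0600+0.2667) = 0.3920 m
C+Z_d+Z_r = 0.2000+0.0600+0.0250 = 0.2850 m
sum ≈ 0.0240+0.0533+0.3920+0.2850 ≈ 0.7543 m = S ✓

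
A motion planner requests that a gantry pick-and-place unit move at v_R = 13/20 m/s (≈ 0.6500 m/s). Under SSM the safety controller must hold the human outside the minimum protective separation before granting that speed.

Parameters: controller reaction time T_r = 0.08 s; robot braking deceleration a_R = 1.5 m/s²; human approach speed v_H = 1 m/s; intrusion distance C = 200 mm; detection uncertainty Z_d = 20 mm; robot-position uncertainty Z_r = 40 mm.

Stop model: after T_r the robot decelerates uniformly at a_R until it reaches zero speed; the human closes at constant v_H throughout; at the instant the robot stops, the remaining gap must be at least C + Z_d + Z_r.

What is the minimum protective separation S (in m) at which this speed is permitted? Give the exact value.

S_min = 5797/6000 m = 0.9662 m

T_s = v_R/a_R = (13/20)/(3/2) = 0.4333 s
robot covers v_R·T_r = 0.6500·0.0800 = 0.0520 m before braking
robot covers 0.6500·0.4333 − ½·1.5000·0.4333² = 0.1408 m while stopping
human closes 1.0000·0.5133 = 0.5133 m
margins: 0.2000+0.0200+0.0400 = 0.2600 m
S_min ≈ 0.0520+0.1408+0.5133+0.2600  ⇒  S_min = 5797/6000 m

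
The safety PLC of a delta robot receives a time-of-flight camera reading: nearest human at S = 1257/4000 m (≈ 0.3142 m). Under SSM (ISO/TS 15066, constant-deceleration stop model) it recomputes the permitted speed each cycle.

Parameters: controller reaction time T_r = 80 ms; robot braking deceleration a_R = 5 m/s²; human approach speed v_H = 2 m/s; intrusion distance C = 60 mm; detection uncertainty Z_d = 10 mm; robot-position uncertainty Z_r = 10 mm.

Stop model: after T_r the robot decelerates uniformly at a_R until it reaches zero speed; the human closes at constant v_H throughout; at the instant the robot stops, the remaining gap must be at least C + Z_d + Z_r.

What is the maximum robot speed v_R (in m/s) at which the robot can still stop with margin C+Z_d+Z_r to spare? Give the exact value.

v_R_max = 3/20 m/s = 0.1500 m/s

collect terms ⇒ (1/10)·v_R² + (12/25)·v_R + (-297/4000) = 0
  disc = (12/25)² − 4·(1/10)·(-297/4000) = 2601/10000 ; √disc = 51/100
  v_R = (−(12/25) + 51/100) / (2·(1/10)) = 3/20 m/s
check:
braking lasts T_s = (3/20)/5 = 0.0300 s
robot covers v_R·T_r = 0.1500·0.0800 = 0.0120 m before braking
robot under decel: 0.1500²/(2·5.0000) = 0.0022 m
human closes 2.0000·0.1100 = 0.2200 m
C+Z_d+Z_r = 0.0600+0.0100+0.0100 = 0.0800 m
sum ≈ 0.0120+0.0022+0.2200+0.0800 ≈ 0.3142 m = S ✓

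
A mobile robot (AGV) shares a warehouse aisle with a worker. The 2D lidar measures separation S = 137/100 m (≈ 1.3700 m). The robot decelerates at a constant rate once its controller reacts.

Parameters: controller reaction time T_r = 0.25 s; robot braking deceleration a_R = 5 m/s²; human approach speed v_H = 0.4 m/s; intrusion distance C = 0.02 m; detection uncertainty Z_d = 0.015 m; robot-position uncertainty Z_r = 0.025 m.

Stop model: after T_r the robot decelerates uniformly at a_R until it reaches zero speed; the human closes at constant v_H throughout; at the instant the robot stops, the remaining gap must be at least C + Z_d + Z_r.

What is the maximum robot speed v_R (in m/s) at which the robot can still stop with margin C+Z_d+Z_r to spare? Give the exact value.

v_R_max = 11/5 m/s = 2.2000 m/s

at the boundary: (1/10)·v² + (33/100)·v + (-121/100) = 0
  disc = (33/100)² − 4·(1/10)·(-121/100) = 5929/10000 ; √disc = 77/100
  v_R = (−(33/100) + 77/100) / (2·(1/10)) = 11/5 m/s
check:
stop time T_s = (11/5)/5 = 0.4400 s
robot covers v_R·T_r = 2.2000·0.2500 = 0.5500 m before braking
braking distance = 2.2000²/(2·5.0000) = 0.4840 m
person approaches 0.4000·(0.2500+0.4400) = 0.2760 m
margins: 0.0200+0.0150+0.0250 = 0.0600 m
sum ≈ 0.5500+0.4840+0.2760+0.0600 ≈ 1.3700 m = S ✓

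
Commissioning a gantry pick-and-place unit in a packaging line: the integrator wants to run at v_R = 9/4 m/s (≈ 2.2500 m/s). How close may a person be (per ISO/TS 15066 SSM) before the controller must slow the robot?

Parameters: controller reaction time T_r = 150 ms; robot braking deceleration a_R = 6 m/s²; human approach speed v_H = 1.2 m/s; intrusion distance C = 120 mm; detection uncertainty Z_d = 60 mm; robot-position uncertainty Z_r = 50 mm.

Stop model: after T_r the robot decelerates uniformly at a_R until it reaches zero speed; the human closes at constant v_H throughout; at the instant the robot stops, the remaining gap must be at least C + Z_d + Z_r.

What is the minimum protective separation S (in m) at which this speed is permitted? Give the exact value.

T_s = v_R/a_R = (9/4)/6 = 0.3750 s
reaction-phase robot travel = 2.2500·0.1500 = 0.3375 m
robot covers 2.2500·0.3750 − ½·6.0000·0.3750² = 0.4219 m while stopping
person approaches 1.2000·(0.1500+0.3750) = 0.6300 m
margins: 0.1200+0.0600+0.0500 = 0.2300 m
S_min ≈ 0.3375+0.4219+0.6300+0.2300  ⇒  S_min = 2591/1600 m

S_min = 2591/1600 m = 1.6194 m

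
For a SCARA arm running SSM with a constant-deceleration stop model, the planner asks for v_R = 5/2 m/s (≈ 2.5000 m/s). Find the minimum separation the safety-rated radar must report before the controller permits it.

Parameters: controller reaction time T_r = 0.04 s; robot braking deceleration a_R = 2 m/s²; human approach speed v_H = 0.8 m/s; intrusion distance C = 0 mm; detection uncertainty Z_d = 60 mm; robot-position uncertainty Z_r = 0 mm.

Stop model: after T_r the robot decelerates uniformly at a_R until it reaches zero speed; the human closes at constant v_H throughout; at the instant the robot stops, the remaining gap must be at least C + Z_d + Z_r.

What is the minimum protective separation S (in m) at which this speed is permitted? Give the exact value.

stop time T_s = (5/2)/2 = 1.2500 s
robot covers v_R·T_r = 2.5000·0.0400 = 0.1000 m before braking
braking distance = 2.5000²/(2·2.0000) = 1.5625 m
human closes 0.8000·1.2900 = 1.0320 m
C+Z_d+Z_r = 0.0000+0.0600+0.0000 = 0.0600 m
S_min ≈ 0.1000+1.5625+1.0320+0.0600  ⇒  S_min = 5509/2000 m

S_min = 5509/2000 m = 2.7545 m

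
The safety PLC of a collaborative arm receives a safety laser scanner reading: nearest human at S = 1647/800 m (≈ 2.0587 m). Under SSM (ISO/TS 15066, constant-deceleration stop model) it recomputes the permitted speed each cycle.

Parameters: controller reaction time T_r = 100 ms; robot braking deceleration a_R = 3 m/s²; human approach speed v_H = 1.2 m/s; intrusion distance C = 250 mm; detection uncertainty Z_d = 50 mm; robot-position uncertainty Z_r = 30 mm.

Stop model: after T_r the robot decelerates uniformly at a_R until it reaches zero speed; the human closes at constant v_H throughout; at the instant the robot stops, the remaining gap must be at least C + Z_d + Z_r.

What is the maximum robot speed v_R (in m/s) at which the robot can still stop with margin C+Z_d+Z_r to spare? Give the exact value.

at the boundary: (1/6)·v² + (1/2)·v + (-1287/800) = 0
  disc = (1/2)² − 4·(1/6)·(-1287/800) = 529/400 ; √disc = 23/20
  v_R = (−(1/2) + 23/20) / (2·(1/6)) = 39/20 m/s
check:
stop time T_s = (39/20)/3 = 0.6500 s
reaction-phase robot travel = 1.9500·0.1000 = 0.1950 m
braking distance = 1.9500²/(2·3.0000) = 0.6338 m
person approaches 1.2000·(0.1000+0.6500) = 0.9000 m
C+Z_d+Z_r = 0.2500+0.0500+0.0300 = 0.3300 m
sum ≈ 0.1950+0.6338+0.9000+0.3300 ≈ 2.0587 m = S ✓

v_R_max = 39/20 m/s = 1.9500 m/s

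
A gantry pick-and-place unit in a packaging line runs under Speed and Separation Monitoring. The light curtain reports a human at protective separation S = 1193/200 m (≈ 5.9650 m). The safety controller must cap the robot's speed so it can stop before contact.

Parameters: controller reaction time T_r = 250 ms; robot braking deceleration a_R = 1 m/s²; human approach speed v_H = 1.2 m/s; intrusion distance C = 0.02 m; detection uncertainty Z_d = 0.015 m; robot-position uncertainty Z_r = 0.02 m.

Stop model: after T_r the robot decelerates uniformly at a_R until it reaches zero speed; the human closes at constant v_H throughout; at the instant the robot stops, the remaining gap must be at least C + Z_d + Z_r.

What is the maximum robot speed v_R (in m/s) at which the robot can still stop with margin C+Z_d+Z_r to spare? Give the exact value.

collect terms ⇒ (1/2)·v_R² + (29/20)·v_R + (-561/100) = 0
  disc = (29/20)² − 4·(1/2)·(-561/100) = 5329/400 ; √disc = 73/20
  v_R = (−(29/20) + 73/20) / (2·(1/2)) = 11/5 m/s
check:
braking lasts T_s = (11/5)/1 = 2.2000 s
reaction-phase robot travel = 2.2000·0.2500 = 0.5500 m
braking distance = 2.2000²/(2·1.0000) = 2.4200 m
human closes 1.2000·2.4500 = 2.9400 m
margins: 0.0200+0.0150+0.0200 = 0.0550 m
sum ≈ 0.5500+2.4200+2.9400+0.0550 ≈ 5.9650 m = S ✓

v_R_max = 11/5 m/s = 2.2000 m/s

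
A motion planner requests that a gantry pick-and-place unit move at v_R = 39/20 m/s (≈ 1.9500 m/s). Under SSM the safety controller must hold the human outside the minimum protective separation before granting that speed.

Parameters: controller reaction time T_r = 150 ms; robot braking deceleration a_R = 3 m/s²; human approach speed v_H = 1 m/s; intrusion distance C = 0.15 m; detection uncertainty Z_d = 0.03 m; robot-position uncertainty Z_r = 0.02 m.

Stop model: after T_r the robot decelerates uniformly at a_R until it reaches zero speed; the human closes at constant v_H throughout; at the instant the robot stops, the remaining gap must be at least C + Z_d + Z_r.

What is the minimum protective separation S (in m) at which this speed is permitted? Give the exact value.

S_min = 1541/800 m = 1.9263 m

T_s = v_R/a_R = (39/20)/3 = 0.6500 s
robot in T_r: 1.9500·0.1500 = 0.2925 m
robot under decel: 1.9500²/(2·3.0000) = 0.6338 m
human over T_r+T_s: 1.0000·(0.1500+0.6500) = 0.8000 m
margins: 0.1500+0.0300+0.0200 = 0.2000 m
S_min ≈ 0.2925+0.6338+0.8000+0.2000  ⇒  S_min = 1541/800 m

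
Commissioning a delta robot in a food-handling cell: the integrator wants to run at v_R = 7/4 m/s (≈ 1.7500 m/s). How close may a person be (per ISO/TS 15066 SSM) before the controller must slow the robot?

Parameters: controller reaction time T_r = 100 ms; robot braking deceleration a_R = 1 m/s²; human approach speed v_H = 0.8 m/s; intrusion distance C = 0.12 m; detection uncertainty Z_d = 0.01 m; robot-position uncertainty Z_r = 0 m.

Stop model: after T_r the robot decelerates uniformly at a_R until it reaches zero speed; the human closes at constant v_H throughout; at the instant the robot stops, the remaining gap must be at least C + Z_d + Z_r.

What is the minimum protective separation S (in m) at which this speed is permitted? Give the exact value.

stop time T_s = (7/4)/1 = 1.7500 s
robot in T_r: 1.7500·0.1000 = 0.1750 m
robot covers 1.7500·1.7500 − ½·1.0000·1.7500² = 1.5312 m while stopping
person approaches 0.8000·(0.1000+1.7500) = 1.4800 m
C+Z_d+Z_r = 0.1200+0.0100+0.0000 = 0.1300 m
S_min ≈ 0.1750+1.5312+1.4800+0.1300  ⇒  S_min = 2653/800 m

S_min = 2653/800 m = 3.3163 m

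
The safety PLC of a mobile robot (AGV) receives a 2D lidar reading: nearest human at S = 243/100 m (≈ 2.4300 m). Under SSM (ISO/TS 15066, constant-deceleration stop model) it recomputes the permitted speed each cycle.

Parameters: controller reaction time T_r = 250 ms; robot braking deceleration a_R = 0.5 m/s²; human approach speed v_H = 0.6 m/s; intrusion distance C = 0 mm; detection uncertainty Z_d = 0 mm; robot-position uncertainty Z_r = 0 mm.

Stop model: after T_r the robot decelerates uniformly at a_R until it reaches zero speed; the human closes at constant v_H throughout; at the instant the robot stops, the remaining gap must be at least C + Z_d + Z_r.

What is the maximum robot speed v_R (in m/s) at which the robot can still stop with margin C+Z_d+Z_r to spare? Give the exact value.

v_R_max = 19/20 m/s = 0.9500 m/s

at the boundary: (1)·v² + (29/20)·v + (-57/25) = 0
  disc = (29/20)² − 4·(1)·(-57/25) = 4489/400 ; √disc = 67/20
  v_R = (−(29/20) + 67/20) / (2·(1)) = 19/20 m/s
check:
braking lasts T_s = (19/20)/(1/2) = 1.9000 s
robot covers v_R·T_r = 0.9500·0.2500 = 0.2375 m before braking
braking distance = 0.9500²/(2·0.5000) = 0.9025 m
human closes 0.6000·2.1500 = 1.2900 m
C+Z_d+Z_r = 0.0000+0.0000+0.0000 = 0.0000 m
sum ≈ 0.2375+0.9025+1.2900+0.0000 ≈ 2.4300 m = S ✓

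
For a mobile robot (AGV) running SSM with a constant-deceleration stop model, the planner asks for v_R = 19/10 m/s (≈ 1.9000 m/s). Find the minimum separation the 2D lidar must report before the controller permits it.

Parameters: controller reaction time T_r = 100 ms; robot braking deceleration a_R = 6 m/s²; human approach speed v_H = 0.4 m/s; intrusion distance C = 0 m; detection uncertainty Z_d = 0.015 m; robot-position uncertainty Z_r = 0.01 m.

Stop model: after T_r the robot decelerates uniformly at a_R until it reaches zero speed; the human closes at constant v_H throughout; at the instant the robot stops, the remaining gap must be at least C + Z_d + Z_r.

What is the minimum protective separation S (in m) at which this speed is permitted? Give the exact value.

S_min = 273/400 m = 0.6825 m

T_s = v_R/a_R = (19/10)/6 = 0.3167 s
robot in T_r: 1.9000·0.1000 = 0.1900 m
braking distance = 1.9000²/(2·6.0000) = 0.3008 m
person approaches 0.4000·(0.1000+0.3167) = 0.1667 m
C+Z_d+Z_r = 0.0000+0.0150+0.0100 = 0.0250 m
S_min ≈ 0.1900+0.3008+0.1667+0.0250  ⇒  S_min = 273/400 m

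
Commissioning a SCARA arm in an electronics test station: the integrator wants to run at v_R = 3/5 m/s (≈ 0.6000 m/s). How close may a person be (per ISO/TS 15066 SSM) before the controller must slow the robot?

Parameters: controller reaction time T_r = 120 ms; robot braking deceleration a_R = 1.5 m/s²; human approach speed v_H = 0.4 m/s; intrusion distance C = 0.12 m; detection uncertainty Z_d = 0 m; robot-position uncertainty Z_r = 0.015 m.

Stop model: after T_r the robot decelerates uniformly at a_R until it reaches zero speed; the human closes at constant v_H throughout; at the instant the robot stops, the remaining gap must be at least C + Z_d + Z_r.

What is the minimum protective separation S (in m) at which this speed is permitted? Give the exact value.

braking lasts T_s = (3/5)/(3/2) = 0.4000 s
robot in T_r: 0.6000·0.1200 = 0.0720 m
robot covers 0.6000·0.4000 − ½·1.5000·0.4000² = 0.1200 m while stopping
human over T_r+T_s: 0.4000·(0.1200+0.4000) = 0.2080 m
margins: 0.1200+0.0000+0.0150 = 0.1350 m
S_min ≈ 0.0720+0.1200+0.2080+0.1350  ⇒  S_min = 107/200 m

S_min = 107/200 m = 0.5350 m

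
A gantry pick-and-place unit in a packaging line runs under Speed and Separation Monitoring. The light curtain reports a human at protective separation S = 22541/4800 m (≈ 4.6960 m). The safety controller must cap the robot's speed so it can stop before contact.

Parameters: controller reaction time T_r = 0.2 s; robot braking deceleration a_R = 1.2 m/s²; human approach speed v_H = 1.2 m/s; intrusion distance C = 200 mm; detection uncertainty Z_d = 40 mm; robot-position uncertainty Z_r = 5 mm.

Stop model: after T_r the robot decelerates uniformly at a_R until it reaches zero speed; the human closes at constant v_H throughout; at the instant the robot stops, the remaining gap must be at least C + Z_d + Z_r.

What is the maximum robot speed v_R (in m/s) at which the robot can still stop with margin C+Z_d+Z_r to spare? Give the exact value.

v_R_max = 41/20 m/s = 2.0500 m/s

at the boundary: (5/12)·v² + (6/5)·v + (-20213/4800) = 0
  disc = (6/5)² − 4·(5/12)·(-20213/4800) = 121801/14400 ; √disc = 349/120
  v_R = (−(6/5) + 349/120) / (2·(5/12)) = 41/20 m/s
check:
stop time T_s = (41/20)/(6/5) = 1.7083 s
robot in T_r: 2.0500·0.2000 = 0.4100 m
robot under decel: 2.0500²/(2·1.2000) = 1.7510 m
person approaches 1.2000·(0.2000+1.7083) = 2.2900 m
margins: 0.2000+0.0400+0.0050 = 0.2450 m
sum ≈ 0.4100+1.7510+2.2900+0.2450 ≈ 4.6960 m = S ✓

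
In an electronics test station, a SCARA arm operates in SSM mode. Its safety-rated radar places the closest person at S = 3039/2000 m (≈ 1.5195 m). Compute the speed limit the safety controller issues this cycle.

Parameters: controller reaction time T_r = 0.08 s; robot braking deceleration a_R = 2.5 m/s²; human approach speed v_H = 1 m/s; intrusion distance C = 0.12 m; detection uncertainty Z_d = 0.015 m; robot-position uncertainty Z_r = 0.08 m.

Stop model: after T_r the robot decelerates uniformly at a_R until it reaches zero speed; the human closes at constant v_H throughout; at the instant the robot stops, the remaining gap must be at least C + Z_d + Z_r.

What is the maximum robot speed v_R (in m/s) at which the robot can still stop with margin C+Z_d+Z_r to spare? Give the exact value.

at the boundary: (1/5)·v² + (12/25)·v + (-2449/2000) = 0
  disc = (12/25)² − 4·(1/5)·(-2449/2000) = 121/100 ; √disc = 11/10
  v_R = (−(12/25) + 11/10) / (2·(1/5)) = 31/20 m/s
check:
stop time T_s = (31/20)/(5/2) = 0.6200 s
reaction-phase robot travel = 1.5500·0.0800 = 0.1240 m
braking distance = 1.5500²/(2·2.5000) = 0.4805 m
human over T_r+T_s: 1.0000·(0.0800+0.6200) = 0.7000 m
margins: 0.1200+0.0150+0.0800 = 0.2150 m
sum ≈ 0.1240+0.4805+0.7000+0.2150 ≈ 1.5195 m = S ✓

v_R_max = 31/20 m/s = 1.5500 m/s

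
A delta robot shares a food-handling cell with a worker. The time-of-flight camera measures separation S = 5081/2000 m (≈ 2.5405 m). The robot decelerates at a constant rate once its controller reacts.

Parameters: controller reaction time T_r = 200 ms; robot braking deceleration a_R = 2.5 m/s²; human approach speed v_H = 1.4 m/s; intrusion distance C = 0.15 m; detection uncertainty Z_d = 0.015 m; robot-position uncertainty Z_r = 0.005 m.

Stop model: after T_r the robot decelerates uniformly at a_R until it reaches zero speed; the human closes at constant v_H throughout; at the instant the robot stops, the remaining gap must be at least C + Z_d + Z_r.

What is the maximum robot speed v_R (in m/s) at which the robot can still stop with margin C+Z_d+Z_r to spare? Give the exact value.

quadratic (1/5)·v² + (19/25)·v + (-4181/2000) = 0
  disc = (19/25)² − 4·(1/5)·(-4181/2000) = 9/4 ; √disc = 3/2
  v_R = (−(19/25) + 3/2) / (2·(1/5)) = 37/20 m/s
check:
T_s = v_R/a_R = (37/20)/(5/2) = 0.7400 s
robot covers v_R·T_r = 1.8500·0.2000 = 0.3700 m before braking
braking distance = 1.8500²/(2·2.5000) = 0.6845 m
human over T_r+T_s: 1.4000·(0.2000+0.7400) = 1.3160 m
margins: 0.1500+0.0150+0.0050 = 0.1700 m
sum ≈ 0.3700+0.6845+1.3160+0.1700 ≈ 2.5405 m = S ✓

v_R_max = 37/20 m/s = 1.8500 m/s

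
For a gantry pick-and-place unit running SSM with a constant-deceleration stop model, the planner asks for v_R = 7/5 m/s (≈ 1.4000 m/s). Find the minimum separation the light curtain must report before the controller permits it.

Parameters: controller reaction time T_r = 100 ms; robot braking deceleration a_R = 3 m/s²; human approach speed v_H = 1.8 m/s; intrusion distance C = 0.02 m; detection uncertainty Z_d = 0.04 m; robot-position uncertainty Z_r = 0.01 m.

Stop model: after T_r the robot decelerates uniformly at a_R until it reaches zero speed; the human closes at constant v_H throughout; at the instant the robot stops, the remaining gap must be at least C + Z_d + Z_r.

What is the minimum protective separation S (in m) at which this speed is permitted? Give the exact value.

T_s = v_R/a_R = (7/5)/3 = 0.4667 s
robot covers v_R·T_r = 1.4000·0.1000 = 0.1400 m before braking
robot covers 1.4000·0.4667 − ½·3.0000·0.4667² = 0.3267 m while stopping
human over T_r+T_s: 1.8000·(0.1000+0.4667) = 1.0200 m
residual clearance needed = 0.0200+0.0400+0.0100 = 0.0700 m
S_min ≈ 0.1400+0.3267+1.0200+0.0700  ⇒  S_min = 467/300 m

S_min = 467/300 m = 1.5567 m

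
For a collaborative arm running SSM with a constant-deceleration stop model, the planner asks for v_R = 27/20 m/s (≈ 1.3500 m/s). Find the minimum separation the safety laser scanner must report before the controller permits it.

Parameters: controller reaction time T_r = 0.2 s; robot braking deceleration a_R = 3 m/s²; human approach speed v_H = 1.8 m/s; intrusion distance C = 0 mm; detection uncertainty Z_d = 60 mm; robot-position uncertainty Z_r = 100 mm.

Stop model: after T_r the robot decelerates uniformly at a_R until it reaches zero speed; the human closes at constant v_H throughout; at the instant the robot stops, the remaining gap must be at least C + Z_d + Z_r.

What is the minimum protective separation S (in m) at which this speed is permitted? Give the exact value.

S_min = 1523/800 m = 1.9038 m

stop time T_s = (27/20)/3 = 0.4500 s
robot in T_r: 1.3500·0.2000 = 0.2700 m
robot under decel: 1.3500²/(2·3.0000) = 0.3038 m
human over T_r+T_s: 1.8000·(0.2000+0.4500) = 1.1700 m
residual clearance needed = 0.0000+0.0600+0.1000 = 0.1600 m
S_min ≈ 0.2700+0.3038+1.1700+0.1600  ⇒  S_min = 1523/800 m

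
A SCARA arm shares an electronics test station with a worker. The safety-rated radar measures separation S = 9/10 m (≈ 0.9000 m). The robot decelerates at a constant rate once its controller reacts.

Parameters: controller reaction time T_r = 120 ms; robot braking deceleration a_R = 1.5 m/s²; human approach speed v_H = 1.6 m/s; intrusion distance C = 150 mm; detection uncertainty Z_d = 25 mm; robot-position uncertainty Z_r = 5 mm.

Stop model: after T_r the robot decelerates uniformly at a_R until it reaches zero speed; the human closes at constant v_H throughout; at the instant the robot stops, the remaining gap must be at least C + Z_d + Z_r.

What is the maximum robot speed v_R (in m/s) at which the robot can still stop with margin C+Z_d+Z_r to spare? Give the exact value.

at the boundary: (1/3)·v² + (89/75)·v + (-66/125) = 0
  disc = (89/75)² − 4·(1/3)·(-66/125) = 11881/5625 ; √disc = 109/75
  v_R = (−(89/75) + 109/75) / (2·(1/3)) = 2/5 m/s
check:
stop time T_s = (2/5)/(3/2) = 0.2667 s
robot covers v_R·T_r = 0.4000·0.1200 = 0.0480 m before braking
robot covers 0.4000·0.2667 − ½·1.5000·0.2667² = 0.0533 m while stopping
person approaches 1.6000·(0.1200+0.2667) = 0.6187 m
residual clearance needed = 0.1500+0.0250+0.0050 = 0.1800 m
sum ≈ 0.0480+0.0533+0.6187+0.1800 ≈ 0.9000 m = S ✓

v_R_max = 2/5 m/s = 0.4000 m/s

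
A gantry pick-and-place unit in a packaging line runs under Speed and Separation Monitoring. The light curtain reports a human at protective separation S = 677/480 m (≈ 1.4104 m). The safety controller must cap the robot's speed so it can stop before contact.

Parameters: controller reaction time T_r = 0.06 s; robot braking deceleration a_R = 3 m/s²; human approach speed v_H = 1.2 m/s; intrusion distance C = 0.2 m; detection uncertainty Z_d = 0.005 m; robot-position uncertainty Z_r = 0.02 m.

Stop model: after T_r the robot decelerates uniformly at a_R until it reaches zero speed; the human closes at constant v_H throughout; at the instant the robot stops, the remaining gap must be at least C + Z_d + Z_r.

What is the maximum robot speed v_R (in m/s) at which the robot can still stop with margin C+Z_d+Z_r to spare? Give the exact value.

quadratic (1/6)·v² + (23/50)·v + (-13361/12000) = 0
  disc = (23/50)² − 4·(1/6)·(-13361/12000) = 85849/90000 ; √disc = 293/300
  v_R = (−(23/50) + 293/300) / (2·(1/6)) = 31/20 m/s
check:
braking lasts T_s = (31/20)/3 = 0.5167 s
robot in T_r: 1.5500·0.0600 = 0.0930 m
robot under decel: 1.5500²/(2·3.0000) = 0.4004 m
person approaches 1.2000·(0.0600+0.5167) = 0.6920 m
residual clearance needed = 0.2000+0.0050+0.0200 = 0.2250 m
sum ≈ 0.0930+0.4004+0.6920+0.2250 ≈ 1.4104 m = S ✓

v_R_max = 31/20 m/s = 1.5500 m/s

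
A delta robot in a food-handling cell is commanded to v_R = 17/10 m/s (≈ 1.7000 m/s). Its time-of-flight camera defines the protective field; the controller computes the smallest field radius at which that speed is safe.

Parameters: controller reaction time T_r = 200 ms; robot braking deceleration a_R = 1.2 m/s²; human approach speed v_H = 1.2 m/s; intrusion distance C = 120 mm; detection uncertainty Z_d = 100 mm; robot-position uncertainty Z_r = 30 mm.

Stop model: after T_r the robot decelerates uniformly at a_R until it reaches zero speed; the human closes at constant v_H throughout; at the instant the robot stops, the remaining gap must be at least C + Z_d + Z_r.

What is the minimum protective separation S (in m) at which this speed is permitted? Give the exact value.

S_min = 4481/1200 m = 3.7342 m

T_s = v_R/a_R = (17/10)/(6/5) = 1.4167 s
robot in T_r: 1.7000·0.2000 = 0.3400 m
robot under decel: 1.7000²/(2·1.2000) = 1.2042 m
human closes 1.2000·1.6167 = 1.9400 m
C+Z_d+Z_r = 0.1200+0.1000+0.0300 = 0.2500 m
S_min ≈ 0.3400+1.2042+1.9400+0.2500  ⇒  S_min = 4481/1200 m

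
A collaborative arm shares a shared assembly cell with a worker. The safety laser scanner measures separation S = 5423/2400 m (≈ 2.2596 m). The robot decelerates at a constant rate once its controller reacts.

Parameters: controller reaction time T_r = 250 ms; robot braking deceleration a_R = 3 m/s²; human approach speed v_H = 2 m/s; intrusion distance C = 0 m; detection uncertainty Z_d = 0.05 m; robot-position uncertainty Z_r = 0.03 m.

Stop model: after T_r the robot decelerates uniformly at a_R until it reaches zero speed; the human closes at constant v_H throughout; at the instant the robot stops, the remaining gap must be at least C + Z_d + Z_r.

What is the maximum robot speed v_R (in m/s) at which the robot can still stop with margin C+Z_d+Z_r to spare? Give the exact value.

v_R_max = 29/20 m/s = 1.4500 m/s

at the boundary: (1/6)·v² + (11/12)·v + (-4031/2400) = 0
  disc = (11/12)² − 4·(1/6)·(-4031/2400) = 49/25 ; √disc = 7/5
  v_R = (−(11/12) + 7/5) / (2·(1/6)) = 29/20 m/s
check:
stop time T_s = (29/20)/3 = 0.4833 s
robot in T_r: 1.4500·0.2500 = 0.3625 m
robot covers 1.4500·0.4833 − ½·3.0000·0.4833² = 0.3504 m while stopping
human closes 2.0000·0.7333 = 1.4667 m
margins: 0.0000+0.0500+0.0300 = 0.0800 m
sum ≈ 0.3625+0.3504+1.4667+0.0800 ≈ 2.2596 m = S ✓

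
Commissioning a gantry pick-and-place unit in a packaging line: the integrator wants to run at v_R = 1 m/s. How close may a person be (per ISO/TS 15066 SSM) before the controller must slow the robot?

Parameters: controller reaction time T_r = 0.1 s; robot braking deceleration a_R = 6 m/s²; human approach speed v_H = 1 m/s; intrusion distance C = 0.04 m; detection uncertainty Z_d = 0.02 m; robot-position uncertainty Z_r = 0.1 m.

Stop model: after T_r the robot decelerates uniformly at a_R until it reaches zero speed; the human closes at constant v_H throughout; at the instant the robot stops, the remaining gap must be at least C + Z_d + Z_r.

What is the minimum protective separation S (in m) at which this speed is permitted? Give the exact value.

stop time T_s = 1/6 = 0.1667 s
reaction-phase robot travel = 1.0000·0.1000 = 0.1000 m
robot covers 1.0000·0.1667 − ½·6.0000·0.1667² = 0.0833 m while stopping
person approaches 1.0000·(0.1000+0.1667) = 0.2667 m
C+Z_d+Z_r = 0.0400+0.0200+0.1000 = 0.1600 m
S_min ≈ 0.1000+0.0833+0.2667+0.1600  ⇒  S_min = 61/100 m

S_min = 61/100 m = 0.6100 m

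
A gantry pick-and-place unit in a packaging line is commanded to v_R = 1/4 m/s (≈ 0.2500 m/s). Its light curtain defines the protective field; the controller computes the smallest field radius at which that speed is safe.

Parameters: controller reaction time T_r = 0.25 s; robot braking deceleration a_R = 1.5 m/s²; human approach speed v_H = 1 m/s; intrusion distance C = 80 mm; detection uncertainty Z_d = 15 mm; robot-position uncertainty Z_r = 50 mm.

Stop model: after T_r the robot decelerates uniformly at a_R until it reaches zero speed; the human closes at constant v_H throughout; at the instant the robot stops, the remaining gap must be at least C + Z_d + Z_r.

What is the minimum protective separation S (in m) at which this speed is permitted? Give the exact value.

S_min = 129/200 m = 0.6450 m

stop time T_s = (1/4)/(3/2) = 0.1667 s
robot in T_r: 0.2500·0.2500 = 0.0625 m
braking distance = 0.2500²/(2·1.5000) = 0.0208 m
person approaches 1.0000·(0.2500+0.1667) = 0.4167 m
residual clearance needed = 0.0800+0.0150+0.0500 = 0.1450 m
S_min ≈ 0.0625+0.0208+0.4167+0.1450  ⇒  S_min = 129/200 m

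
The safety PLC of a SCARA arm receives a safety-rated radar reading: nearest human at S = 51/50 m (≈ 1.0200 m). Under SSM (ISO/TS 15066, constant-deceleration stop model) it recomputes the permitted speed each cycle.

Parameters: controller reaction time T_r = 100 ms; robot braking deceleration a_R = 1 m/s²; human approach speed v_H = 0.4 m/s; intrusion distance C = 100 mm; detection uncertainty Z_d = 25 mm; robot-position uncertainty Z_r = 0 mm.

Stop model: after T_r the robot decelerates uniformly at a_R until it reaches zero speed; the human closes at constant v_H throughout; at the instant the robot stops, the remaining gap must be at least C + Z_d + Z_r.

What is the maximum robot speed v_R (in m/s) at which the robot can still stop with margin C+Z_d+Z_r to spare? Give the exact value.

collect terms ⇒ (1/2)·v_R² + (1/2)·v_R + (-171/200) = 0
  disc = (1/2)² − 4·(1/2)·(-171/200) = 49/25 ; √disc = 7/5
  v_R = (−(1/2) + 7/5) / (2·(1/2)) = 9/10 m/s
check:
stop time T_s = (9/10)/1 = 0.9000 s
reaction-phase robot travel = 0.9000·0.1000 = 0.0900 m
braking distance = 0.9000²/(2·1.0000) = 0.4050 m
human over T_r+T_s: 0.4000·(0.1000+0.9000) = 0.4000 m
residual clearance needed = 0.1000+0.0250+0.0000 = 0.1250 m
sum ≈ 0.0900+0.4050+0.4000+0.1250 ≈ 1.0200 m = S ✓

v_R_max = 9/10 m/s = 0.9000 m/s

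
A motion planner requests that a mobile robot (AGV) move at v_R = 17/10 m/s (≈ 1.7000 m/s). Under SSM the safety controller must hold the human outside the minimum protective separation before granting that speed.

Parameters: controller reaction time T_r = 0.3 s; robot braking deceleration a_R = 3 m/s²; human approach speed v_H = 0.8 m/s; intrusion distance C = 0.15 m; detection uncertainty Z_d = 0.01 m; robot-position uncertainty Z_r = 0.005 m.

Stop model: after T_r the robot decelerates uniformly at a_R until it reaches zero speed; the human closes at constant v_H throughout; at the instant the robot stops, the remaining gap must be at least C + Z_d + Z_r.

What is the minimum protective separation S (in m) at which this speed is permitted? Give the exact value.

braking lasts T_s = (17/10)/3 = 0.5667 s
robot in T_r: 1.7000·0.3000 = 0.5100 m
braking distance = 1.7000²/(2·3.0000) = 0.4817 m
person approaches 0.8000·(0.3000+0.5667) = 0.6933 m
C+Z_d+Z_r = 0.1500+0.0100+0.0050 = 0.1650 m
S_min ≈ 0.5100+0.4817+0.6933+0.1650  ⇒  S_min = 37/20 m

S_min = 37/20 m = 1.8500 m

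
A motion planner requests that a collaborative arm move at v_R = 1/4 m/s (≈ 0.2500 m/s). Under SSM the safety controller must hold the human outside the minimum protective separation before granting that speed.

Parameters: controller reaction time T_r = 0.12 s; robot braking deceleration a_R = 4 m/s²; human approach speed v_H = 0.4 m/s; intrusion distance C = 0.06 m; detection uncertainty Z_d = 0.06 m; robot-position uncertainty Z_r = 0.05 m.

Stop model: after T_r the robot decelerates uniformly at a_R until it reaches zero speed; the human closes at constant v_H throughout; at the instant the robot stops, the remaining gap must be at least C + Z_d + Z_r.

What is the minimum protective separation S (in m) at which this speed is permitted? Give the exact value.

S_min = 4493/16000 m = 0.2808 m

stop time T_s = (1/4)/4 = 0.0625 s
reaction-phase robot travel = 0.2500·0.1200 = 0.0300 m
robot under decel: 0.2500²/(2·4.0000) = 0.0078 m
human over T_r+T_s: 0.4000·(0.1200+0.0625) = 0.0730 m
residual clearance needed = 0.0600+0.0600+0.0500 = 0.1700 m
S_min ≈ 0.0300+0.0078+0.0730+0.1700  ⇒  S_min = 4493/16000 m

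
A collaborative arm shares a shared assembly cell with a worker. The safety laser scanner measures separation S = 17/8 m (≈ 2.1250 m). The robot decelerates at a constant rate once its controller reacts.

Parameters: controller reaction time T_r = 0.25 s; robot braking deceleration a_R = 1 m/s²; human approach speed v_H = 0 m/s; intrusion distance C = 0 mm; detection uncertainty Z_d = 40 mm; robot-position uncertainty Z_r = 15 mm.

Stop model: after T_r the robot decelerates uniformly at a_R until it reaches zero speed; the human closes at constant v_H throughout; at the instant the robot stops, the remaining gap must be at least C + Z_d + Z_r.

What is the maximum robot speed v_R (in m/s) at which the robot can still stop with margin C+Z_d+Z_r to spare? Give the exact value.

quadratic (1/2)·v² + (1/4)·v + (-207/100) = 0
  disc = (1/4)² − 4·(1/2)·(-207/100) = 1681/400 ; √disc = 41/20
  v_R = (−(1/4) + 41/20) / (2·(1/2)) = 9/5 m/s
check:
stop time T_s = (9/5)/1 = 1.8000 s
reaction-phase robot travel = 1.8000·0.2500 = 0.4500 m
robot covers 1.8000·1.8000 − ½·1.0000·1.8000² = 1.6200 m while stopping
human closes 0.0000·2.0500 = 0.0000 m
C+Z_d+Z_r = 0.0000+0.0400+0.0150 = 0.0550 m
sum ≈ 0.4500+1.6200+0.0000+0.0550 ≈ 2.1250 m = S ✓

v_R_max = 9/5 m/s = 1.8000 m/s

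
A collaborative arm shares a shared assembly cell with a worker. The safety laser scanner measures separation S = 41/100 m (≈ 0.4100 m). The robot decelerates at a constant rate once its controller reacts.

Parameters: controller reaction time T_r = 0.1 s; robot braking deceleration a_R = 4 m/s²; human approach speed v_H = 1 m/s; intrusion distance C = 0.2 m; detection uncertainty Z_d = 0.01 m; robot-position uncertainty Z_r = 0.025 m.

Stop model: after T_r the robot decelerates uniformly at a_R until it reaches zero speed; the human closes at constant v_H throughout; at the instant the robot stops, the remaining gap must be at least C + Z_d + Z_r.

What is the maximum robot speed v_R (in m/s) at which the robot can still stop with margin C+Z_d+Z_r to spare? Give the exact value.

quadratic (1/8)·v² + (7/20)·v + (-3/40) = 0
  disc = (7/20)² − 4·(1/8)·(-3/40) = 4/25 ; √disc = 2/5
  v_R = (−(7/20) + 2/5) / (2·(1/8)) = 1/5 m/s
check:
T_s = v_R/a_R = (1/5)/4 = 0.0500 s
robot covers v_R·T_r = 0.2000·0.1000 = 0.0200 m before braking
robot covers 0.2000·0.0500 − ½·4.0000·0.0500² = 0.0050 m while stopping
person approaches 1.0000·(0.1000+0.0500) = 0.1500 m
C+Z_d+Z_r = 0.2000+0.0100+0.0250 = 0.2350 m
sum ≈ 0.0200+0.0050+0.1500+0.2350 ≈ 0.4100 m = S ✓

v_R_max = 1/5 m/s = 0.2000 m/s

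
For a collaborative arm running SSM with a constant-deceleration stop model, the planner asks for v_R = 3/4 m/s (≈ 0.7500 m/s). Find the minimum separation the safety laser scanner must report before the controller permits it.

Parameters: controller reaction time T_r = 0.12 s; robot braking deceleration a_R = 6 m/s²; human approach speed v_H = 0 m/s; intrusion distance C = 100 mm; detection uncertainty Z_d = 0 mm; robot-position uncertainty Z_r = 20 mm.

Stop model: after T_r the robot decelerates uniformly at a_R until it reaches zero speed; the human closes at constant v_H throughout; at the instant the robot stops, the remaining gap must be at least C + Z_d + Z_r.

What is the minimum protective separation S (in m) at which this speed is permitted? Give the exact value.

S_min = 411/1600 m = 0.2569 m

T_s = v_R/a_R = (3/4)/6 = 0.1250 s
reaction-phase robot travel = 0.7500·0.1200 = 0.0900 m
robot under decel: 0.7500²/(2·6.0000) = 0.0469 m
person approaches 0.0000·(0.1200+0.1250) = 0.0000 m
residual clearance needed = 0.1000+0.0000+0.0200 = 0.1200 m
S_min ≈ 0.0900+0.0469+0.0000+0.1200  ⇒  S_min = 411/1600 m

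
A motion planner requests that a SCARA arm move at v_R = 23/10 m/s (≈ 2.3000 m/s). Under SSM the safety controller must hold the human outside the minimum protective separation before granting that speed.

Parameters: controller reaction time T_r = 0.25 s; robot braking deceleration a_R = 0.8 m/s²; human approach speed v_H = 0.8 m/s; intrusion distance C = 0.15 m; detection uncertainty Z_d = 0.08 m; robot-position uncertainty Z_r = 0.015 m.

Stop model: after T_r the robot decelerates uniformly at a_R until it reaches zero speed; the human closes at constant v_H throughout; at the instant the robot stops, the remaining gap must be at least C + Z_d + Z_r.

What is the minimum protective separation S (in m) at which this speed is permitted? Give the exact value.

S_min = 5301/800 m = 6.6262 m

stop time T_s = (23/10)/(4/5) = 2.8750 s
reaction-phase robot travel = 2.3000·0.2500 = 0.5750 m
robot under decel: 2.3000²/(2·0.8000) = 3.3062 m
human over T_r+T_s: 0.8000·(0.2500+2.8750) = 2.5000 m
C+Z_d+Z_r = 0.1500+0.0800+0.0150 = 0.2450 m
S_min ≈ 0.5750+3.3062+2.5000+0.2450  ⇒  S_min = 5301/800 m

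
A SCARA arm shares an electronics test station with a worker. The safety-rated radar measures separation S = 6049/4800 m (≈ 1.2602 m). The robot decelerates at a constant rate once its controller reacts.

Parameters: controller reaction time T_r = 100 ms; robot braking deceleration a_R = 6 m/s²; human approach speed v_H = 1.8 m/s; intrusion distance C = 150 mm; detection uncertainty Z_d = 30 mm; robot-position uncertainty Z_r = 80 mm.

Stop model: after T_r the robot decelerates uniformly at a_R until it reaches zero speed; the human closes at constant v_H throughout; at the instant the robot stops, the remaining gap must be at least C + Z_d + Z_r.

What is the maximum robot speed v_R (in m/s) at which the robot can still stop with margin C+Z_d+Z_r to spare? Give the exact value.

v_R_max = 31/20 m/s = 1.5500 m/s

collect terms ⇒ (1/12)·v_R² + (2/5)·v_R + (-3937/4800) = 0
  disc = (2/5)² − 4·(1/12)·(-3937/4800) = 6241/14400 ; √disc = 79/120
  v_R = (−(2/5) + 79/120) / (2·(1/12)) = 31/20 m/s
check:
braking lasts T_s = (31/20)/6 = 0.2583 s
robot covers v_R·T_r = 1.5500·0.1000 = 0.1550 m before braking
braking distance = 1.5500²/(2·6.0000) = 0.2002 m
human over T_r+T_s: 1.8000·(0.1000+0.2583) = 0.6450 m
C+Z_d+Z_r = 0.1500+0.0300+0.0800 = 0.2600 m
sum ≈ 0.1550+0.2002+0.6450+0.2600 ≈ 1.2602 m = S ✓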